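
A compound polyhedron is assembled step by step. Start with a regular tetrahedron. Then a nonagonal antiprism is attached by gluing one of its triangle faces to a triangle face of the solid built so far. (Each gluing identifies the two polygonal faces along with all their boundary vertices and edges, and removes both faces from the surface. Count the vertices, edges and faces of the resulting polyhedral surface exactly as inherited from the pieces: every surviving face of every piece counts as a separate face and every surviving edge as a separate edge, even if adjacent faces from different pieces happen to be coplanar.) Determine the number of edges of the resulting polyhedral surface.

39

A regular tetrahedron: V=4, E=6, F=4.
Attach a nonagonal antiprism (V=18, E=36, F=20) along a 3-gon: merge 3 vertices and 3 edges, delete both glued faces → V=19, E=39, F=22.
Check: V − E + F = 19 − 39 + 22 = 2.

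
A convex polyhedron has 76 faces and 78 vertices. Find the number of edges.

152

Here V − E + F = 2.
E = V + F − (2) = 78 + 76 − (2) = 152.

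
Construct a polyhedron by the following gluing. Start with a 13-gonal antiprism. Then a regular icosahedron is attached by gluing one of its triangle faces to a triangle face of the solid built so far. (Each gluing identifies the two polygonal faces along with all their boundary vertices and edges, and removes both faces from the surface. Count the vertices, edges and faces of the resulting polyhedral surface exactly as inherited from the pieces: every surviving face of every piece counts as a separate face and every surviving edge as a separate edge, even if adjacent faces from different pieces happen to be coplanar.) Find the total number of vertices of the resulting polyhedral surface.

35

A 13-gonal antiprism: V=26, E=52, F=28.
Attach a regular icosahedron (V=12, E=30, F=20) along a 3-gon: merge 3 vertices and 3 edges, delete both glued faces → V=35, E=79, F=46.
Check: V − E + F = 35 − 79 + 46 = 2.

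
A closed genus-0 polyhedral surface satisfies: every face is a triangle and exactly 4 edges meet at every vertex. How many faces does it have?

Each face has 3 edges and each edge borders two faces, so 2E = 3F.
Each vertex has degree 4, so 4V = 2E and hence V = 3F/4.
Euler: V − E + F = 2 ⇒ (3F/4) − (3F/2) + F = 2.
Multiply by 8: (6 − 12 + 8)F = 16, i.e. 2F = 16.
So F = 8, E = 3·8/2 = 12, V = 3·8/4 = 6.

8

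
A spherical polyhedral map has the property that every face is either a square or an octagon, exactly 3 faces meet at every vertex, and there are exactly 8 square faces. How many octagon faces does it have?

2

Let x be the number of octagons; then F = 8 + x.
Edge–face incidences: 2E = 4·8 + 8·x = 32 + 8x.
Every vertex has degree 3, so 3V = 2E.
Euler: V − E + F = 2 ⇒ (2E)/3 − E + (8 + x) = 2.
Multiply by 6: 2·(2E) − 3·(2E) + 6·(8 + x) = 12, i.e. 48 + 6x − (32 + 8x) = 12.
Collecting terms: −2x + 16 = 12, so −2x = −4, so x = 2.
Then 2E = 32 + 8·2 = 48, so E = 24, V = 2E/3 = 16, F = 8 + 2 = 10.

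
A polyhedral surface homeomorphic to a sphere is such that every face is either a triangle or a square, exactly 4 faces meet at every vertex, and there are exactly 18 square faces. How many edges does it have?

Let x be the number of triangles; then F = 18 + x.
Edge–face incidences: 2E = 4·18 + 3·x = 72 + 3x.
Every vertex has degree 4, so 4V = 2E.
Euler: V − E + F = 2 ⇒ (2E)/4 − E + (18 + x) = 2.
Multiply by 8: 2·(2E) − 4·(2E) + 8·(18 + x) = 16, i.e. 144 + 8x − 2·(72 + 3x) = 16.
Collecting terms: 2x = 16, so x = 8.
Then 2E = 72 + 3·8 = 96, so E = 48, V = 2E/4 = 24, F = 18 + 8 = 26.

48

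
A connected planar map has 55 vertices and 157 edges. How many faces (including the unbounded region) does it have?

104

Euler's formula for a connected plane graph: V − E + F = 2, so F = 2 − 55 + 157 = 104.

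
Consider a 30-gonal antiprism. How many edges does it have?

An antiprism on an n-gon has two n-gon caps and 2n triangles: V = 2·30 = 60, E = 4·30 = 120, F = 2·30 + 2 = 62.

120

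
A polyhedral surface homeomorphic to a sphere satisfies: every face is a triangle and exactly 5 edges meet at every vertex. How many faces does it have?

Each face has 3 edges and each edge borders two faces, so 2E = 3F.
Each vertex has degree 5, so 5V = 2E and hence V = 3F/5.
Euler: V − E + F = 2 ⇒ (3F/5) − (3F/2) + F = 2.
Multiply by 10: (6 − 15 + 10)F = 20, i.e. 1F = 20.
So F = 20, E = 3·20/2 = 30, V = 3·20/5 = 12.

20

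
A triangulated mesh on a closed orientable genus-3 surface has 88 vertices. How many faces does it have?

184

χ = 2 − 2·3 = -4, and every face is a triangle so 3F = 2E.
V − E + F = -4 with E = 3F/2 gives 88 − (3/2 − 1)·F = -4, so F = 184 and E = 276.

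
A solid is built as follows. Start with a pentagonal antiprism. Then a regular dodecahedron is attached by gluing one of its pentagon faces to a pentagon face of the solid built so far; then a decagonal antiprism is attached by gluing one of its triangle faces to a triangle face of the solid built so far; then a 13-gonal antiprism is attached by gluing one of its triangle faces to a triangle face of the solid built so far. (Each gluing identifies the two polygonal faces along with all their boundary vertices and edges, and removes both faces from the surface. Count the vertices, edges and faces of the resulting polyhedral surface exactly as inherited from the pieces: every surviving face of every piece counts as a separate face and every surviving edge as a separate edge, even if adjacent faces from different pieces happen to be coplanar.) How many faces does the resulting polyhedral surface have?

A pentagonal antiprism: V=10, E=20, F=12.
Attach a regular dodecahedron (V=20, E=30, F=12) along a 5-gon: merge 5 vertices and 5 edges, delete both glued faces → V=25, E=45, F=22.
Attach a decagonal antiprism (V=20, E=40, F=22) along a 3-gon: merge 3 vertices and 3 edges, delete both glued faces → V=42, E=82, F=42.
Attach a 13-gonal antiprism (V=26, E=52, F=28) along a 3-gon: merge 3 vertices and 3 edges, delete both glued faces → V=65, E=131, F=68.
Check: V − E + F = 65 − 131 + 68 = 2.

68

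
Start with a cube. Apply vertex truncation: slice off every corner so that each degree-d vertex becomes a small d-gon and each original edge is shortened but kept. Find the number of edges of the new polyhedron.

36

The base solid has V = 8, E = 12, F = 6.
Truncation replaces each original edge-end by a new vertex, so V′ = 2E = 24.
Each original edge survives, and each old vertex of degree d contributes d new edges; summing degrees gives Σd = 2E, so E′ = E + 2E = 3E = 36.
Each original face survives and each original vertex becomes one new face: F′ = F + V = 14.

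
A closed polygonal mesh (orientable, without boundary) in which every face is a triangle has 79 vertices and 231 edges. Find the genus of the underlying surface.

0

Every face is a triangle and each edge borders two faces, so 3F = 2·231, giving F = 154.
χ = V − E + F = 79 − 231 + 154 = 2.
For a closed orientable surface χ = 2 − 2g, so g = (2 − (2))/2 = 0.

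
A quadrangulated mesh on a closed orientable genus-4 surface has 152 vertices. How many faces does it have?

158

χ = 2 − 2·4 = -6, and every face is a square so 4F = 2E.
V − E + F = -6 with E = 4F/2 gives 152 − (4/2 − 1)·F = -6, so F = 158 and E = 316.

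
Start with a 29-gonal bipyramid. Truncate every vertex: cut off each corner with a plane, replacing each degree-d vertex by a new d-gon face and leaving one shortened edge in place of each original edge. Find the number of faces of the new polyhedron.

The base solid has V = 31, E = 87, F = 58.
Truncation replaces each original edge-end by a new vertex, so V′ = 2E = 174.
Each original edge survives, and each old vertex of degree d contributes d new edges; summing degrees gives Σd = 2E, so E′ = E + 2E = 3E = 261.
Each original face survives and each original vertex becomes one new face: F′ = F + V = 89.

89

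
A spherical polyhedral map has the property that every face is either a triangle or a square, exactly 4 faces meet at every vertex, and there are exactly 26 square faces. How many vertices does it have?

Let x be the number of triangles; then F = 26 + x.
Edge–face incidences: 2E = 4·26 + 3·x = 104 + 3x.
Every vertex has degree 4, so 4V = 2E.
Euler: V − E + F = 2 ⇒ (2E)/4 − E + (26 + x) = 2.
Multiply by 8: 2·(2E) − 4·(2E) + 8·(26 + x) = 16, i.e. 208 + 8x − 2·(104 + 3x) = 16.
Collecting terms: 2x = 16, so x = 8.
Then 2E = 104 + 3·8 = 128, so E = 64, V = 2E/4 = 32, F = 26 + 8 = 34.

32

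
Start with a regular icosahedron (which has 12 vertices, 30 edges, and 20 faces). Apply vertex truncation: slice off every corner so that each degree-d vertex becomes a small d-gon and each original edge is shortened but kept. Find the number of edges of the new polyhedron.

90

Truncation replaces each original edge-end by a new vertex, so V′ = 2E = 60.
Each original edge survives, and each old vertex of degree d contributes d new edges; summing degrees gives Σd = 2E, so E′ = E + 2E = 3E = 90.
Each original face survives and each original vertex becomes one new face: F′ = F + V = 32.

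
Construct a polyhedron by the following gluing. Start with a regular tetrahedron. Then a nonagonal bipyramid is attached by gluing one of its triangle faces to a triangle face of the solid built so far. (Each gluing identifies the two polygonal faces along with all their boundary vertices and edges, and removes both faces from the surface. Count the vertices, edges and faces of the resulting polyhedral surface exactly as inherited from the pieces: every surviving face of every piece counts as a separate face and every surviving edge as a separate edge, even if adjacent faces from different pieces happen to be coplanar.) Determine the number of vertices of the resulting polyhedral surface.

A regular tetrahedron: V=4, E=6, F=4.
Attach a nonagonal bipyramid (V=11, E=27, F=18) along a 3-gon: merge 3 vertices and 3 edges, delete both glued faces → V=12, E=30, F=20.
Check: V − E + F = 12 − 30 + 20 = 2.

12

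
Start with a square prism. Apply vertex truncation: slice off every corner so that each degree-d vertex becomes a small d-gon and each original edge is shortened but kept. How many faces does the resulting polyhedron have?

The base solid has V = 8, E = 12, F = 6.
Truncation replaces each original edge-end by a new vertex, so V′ = 2E = 24.
Each original edge survives, and each old vertex of degree d contributes d new edges; summing degrees gives Σd = 2E, so E′ = E + 2E = 3E = 36.
Each original face survives and each original vertex becomes one new face: F′ = F + V = 14.

14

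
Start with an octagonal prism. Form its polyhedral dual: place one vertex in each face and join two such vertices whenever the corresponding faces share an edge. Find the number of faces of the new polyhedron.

16

The base solid has V = 16, E = 24, F = 10.
The dual swaps V and F and preserves E: V′ = F = 10, E′ = E = 24, F′ = V = 16.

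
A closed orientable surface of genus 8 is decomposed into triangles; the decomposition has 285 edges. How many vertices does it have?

81

χ = 2 − 2·8 = -14, and every face is a triangle so 3F = 2E.
F = 2E/3 = 190. Then V = -14 + E − F = -14 + 285 − 190 = 81.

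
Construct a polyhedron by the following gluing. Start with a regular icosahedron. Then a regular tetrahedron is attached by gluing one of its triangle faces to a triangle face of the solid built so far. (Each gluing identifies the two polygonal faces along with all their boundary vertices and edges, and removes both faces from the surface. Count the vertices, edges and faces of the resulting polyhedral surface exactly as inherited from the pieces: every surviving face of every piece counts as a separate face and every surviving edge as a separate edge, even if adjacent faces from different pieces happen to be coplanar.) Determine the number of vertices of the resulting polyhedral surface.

A regular icosahedron: V=12, E=30, F=20.
Attach a regular tetrahedron (V=4, E=6, F=4) along a 3-gon: merge 3 vertices and 3 edges, delete both glued faces → V=13, E=33, F=22.
Check: V − E + F = 13 − 33 + 22 = 2.

13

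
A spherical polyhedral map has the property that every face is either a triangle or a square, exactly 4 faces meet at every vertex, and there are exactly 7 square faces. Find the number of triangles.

8

Let x be the number of triangles; then F = 7 + x.
Edge–face incidences: 2E = 4·7 + 3·x = 28 + 3x.
Every vertex has degree 4, so 4V = 2E.
Euler: V − E + F = 2 ⇒ (2E)/4 − E + (7 + x) = 2.
Multiply by 8: 2·(2E) − 4·(2E) + 8·(7 + x) = 16, i.e. 56 + 8x − 2·(28 + 3x) = 16.
Collecting terms: 2x = 16, so x = 8.
Then 2E = 28 + 3·8 = 52, so E = 26, V = 2E/4 = 13, F = 7 + 8 = 15.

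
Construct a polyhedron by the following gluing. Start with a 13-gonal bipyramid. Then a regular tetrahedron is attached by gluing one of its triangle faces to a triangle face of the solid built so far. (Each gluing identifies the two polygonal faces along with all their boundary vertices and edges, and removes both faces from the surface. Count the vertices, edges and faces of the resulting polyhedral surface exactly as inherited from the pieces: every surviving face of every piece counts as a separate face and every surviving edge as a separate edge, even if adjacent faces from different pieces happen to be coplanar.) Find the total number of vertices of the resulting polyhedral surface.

16

A 13-gonal bipyramid: V=15, E=39, F=26.
Attach a regular tetrahedron (V=4, E=6, F=4) along a 3-gon: merge 3 vertices and 3 edges, delete both glued faces → V=16, E=42, F=28.
Check: V − E + F = 16 − 42 + 28 = 2.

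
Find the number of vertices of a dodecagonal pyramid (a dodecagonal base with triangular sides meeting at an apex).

A pyramid on an n-gon base has one n-gon and n triangles: V = 12 + 1 = 13, E = 2·12 = 24, F = 12 + 1 = 13.

13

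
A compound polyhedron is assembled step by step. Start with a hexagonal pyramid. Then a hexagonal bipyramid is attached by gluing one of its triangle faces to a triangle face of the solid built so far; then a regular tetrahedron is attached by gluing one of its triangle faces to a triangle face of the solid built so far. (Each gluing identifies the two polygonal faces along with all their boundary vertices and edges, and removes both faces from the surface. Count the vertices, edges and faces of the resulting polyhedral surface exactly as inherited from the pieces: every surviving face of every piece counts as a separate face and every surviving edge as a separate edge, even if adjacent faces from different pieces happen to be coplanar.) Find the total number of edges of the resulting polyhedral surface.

30

A hexagonal pyramid: V=7, E=12, F=7.
Attach a hexagonal bipyramid (V=8, E=18, F=12) along a 3-gon: merge 3 vertices and 3 edges, delete both glued faces → V=12, E=27, F=17.
Attach a regular tetrahedron (V=4, E=6, F=4) along a 3-gon: merge 3 vertices and 3 edges, delete both glued faces → V=13, E=30, F=19.
Check: V − E + F = 13 − 30 + 19 = 2.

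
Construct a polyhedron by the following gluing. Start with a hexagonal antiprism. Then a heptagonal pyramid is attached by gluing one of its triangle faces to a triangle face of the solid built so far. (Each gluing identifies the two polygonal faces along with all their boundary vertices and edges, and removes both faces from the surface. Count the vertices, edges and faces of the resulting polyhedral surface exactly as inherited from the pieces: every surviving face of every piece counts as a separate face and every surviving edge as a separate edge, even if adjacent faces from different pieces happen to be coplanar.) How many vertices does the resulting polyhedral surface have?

17

A hexagonal antiprism: V=12, E=24, F=14.
Attach a heptagonal pyramid (V=8, E=14, F=8) along a 3-gon: merge 3 vertices and 3 edges, delete both glued faces → V=17, E=35, F=20.
Check: V − E + F = 17 − 35 + 20 = 2.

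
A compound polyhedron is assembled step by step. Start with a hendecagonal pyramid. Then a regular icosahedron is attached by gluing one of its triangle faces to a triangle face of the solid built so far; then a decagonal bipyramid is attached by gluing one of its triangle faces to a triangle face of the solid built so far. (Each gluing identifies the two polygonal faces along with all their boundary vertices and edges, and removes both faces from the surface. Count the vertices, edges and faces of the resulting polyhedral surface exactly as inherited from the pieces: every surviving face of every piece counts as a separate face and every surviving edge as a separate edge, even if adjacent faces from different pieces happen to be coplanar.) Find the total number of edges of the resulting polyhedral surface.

A hendecagonal pyramid: V=12, E=22, F=12.
Attach a regular icosahedron (V=12, E=30, F=20) along a 3-gon: merge 3 vertices and 3 edges, delete both glued faces → V=21, E=49, F=30.
Attach a decagonal bipyramid (V=12, E=30, F=20) along a 3-gon: merge 3 vertices and 3 edges, delete both glued faces → V=30, E=76, F=48.
Check: V − E + F = 30 − 76 + 48 = 2.

76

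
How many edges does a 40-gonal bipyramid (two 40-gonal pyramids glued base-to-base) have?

A bipyramid over an n-gon has 2n triangular faces and n + 2 vertices: V = 40 + 2 = 42, E = 3·40 = 120, F = 2·40 = 80.
Check: V − E + F = 42 − 120 + 80 = 2.

120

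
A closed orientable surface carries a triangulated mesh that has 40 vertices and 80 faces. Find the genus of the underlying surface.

1

Every face is a triangle, so 2E = 3·80 = 240, giving E = 120.
χ = V − E + F = 40 − 120 + 80 = 0.
For a closed orientable surface χ = 2 − 2g, so g = (2 − (0))/2 = 1.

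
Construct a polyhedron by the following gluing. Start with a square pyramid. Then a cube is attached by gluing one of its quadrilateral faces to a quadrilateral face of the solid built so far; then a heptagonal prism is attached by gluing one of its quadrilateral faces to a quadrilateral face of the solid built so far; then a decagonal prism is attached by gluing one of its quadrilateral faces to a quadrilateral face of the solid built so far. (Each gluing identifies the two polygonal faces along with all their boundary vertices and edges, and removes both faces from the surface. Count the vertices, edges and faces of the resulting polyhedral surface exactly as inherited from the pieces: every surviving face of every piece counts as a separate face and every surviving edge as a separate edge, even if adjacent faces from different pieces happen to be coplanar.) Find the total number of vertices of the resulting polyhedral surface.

A square pyramid: V=5, E=8, F=5.
Attach a cube (V=8, E=12, F=6) along a 4-gon: merge 4 vertices and 4 edges, delete both glued faces → V=9, E=16, F=9.
Attach a heptagonal prism (V=14, E=21, F=9) along a 4-gon: merge 4 vertices and 4 edges, delete both glued faces → V=19, E=33, F=16.
Attach a decagonal prism (V=20, E=30, F=12) along a 4-gon: merge 4 vertices and 4 edges, delete both glued faces → V=35, E=59, F=26.
Check: V − E + F = 35 − 59 + 26 = 2.

35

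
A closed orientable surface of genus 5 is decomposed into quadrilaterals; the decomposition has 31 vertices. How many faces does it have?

39

χ = 2 − 2·5 = -8, and every face is a square so 4F = 2E.
V − E + F = -8 with E = 4F/2 gives 31 − (4/2 − 1)·F = -8, so F = 39 and E = 78.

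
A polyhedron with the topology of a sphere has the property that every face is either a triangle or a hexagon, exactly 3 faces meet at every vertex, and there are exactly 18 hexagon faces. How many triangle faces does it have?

4

Let x be the number of triangles; then F = 18 + x.
Edge–face incidences: 2E = 6·18 + 3·x = 108 + 3x.
Every vertex has degree 3, so 3V = 2E.
Euler: V − E + F = 2 ⇒ (2E)/3 − E + (18 + x) = 2.
Multiply by 6: 2·(2E) − 3·(2E) + 6·(18 + x) = 12, i.e. 108 + 6x − (108 + 3x) = 12.
Collecting terms: 3x = 12, so x = 4.
Then 2E = 108 + 3·4 = 120, so E = 60, V = 2E/3 = 40, F = 18 + 4 = 22.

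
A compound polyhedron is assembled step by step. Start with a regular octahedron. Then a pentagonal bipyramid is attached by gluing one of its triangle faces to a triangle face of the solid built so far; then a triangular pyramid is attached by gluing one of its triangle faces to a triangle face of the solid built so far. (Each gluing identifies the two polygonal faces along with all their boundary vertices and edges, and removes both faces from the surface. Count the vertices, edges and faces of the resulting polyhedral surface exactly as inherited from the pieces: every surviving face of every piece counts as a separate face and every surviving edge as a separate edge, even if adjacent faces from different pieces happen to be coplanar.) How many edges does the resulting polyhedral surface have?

27

A regular octahedron: V=6, E=12, F=8.
Attach a pentagonal bipyramid (V=7, E=15, F=10) along a 3-gon: merge 3 vertices and 3 edges, delete both glued faces → V=10, E=24, F=16.
Attach a triangular pyramid (V=4, E=6, F=4) along a 3-gon: merge 3 vertices and 3 edges, delete both glued faces → V=11, E=27, F=18.
Check: V − E + F = 11 − 27 + 18 = 2.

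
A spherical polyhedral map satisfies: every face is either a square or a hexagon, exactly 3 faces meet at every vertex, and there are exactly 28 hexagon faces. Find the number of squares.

Let x be the number of squares; then F = 28 + x.
Edge–face incidences: 2E = 6·28 + 4·x = 168 + 4x.
Every vertex has degree 3, so 3V = 2E.
Euler: V − E + F = 2 ⇒ (2E)/3 − E + (28 + x) = 2.
Multiply by 6: 2·(2E) − 3·(2E) + 6·(28 + x) = 12, i.e. 168 + 6x − (168 + 4x) = 12.
Collecting terms: 2x = 12, so x = 6.
Then 2E = 168 + 4·6 = 192, so E = 96, V = 2E/3 = 64, F = 28 + 6 = 34.

6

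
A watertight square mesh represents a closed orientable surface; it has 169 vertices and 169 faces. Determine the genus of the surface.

Every face is a square, so 2E = 4·169 = 676, giving E = 338.
χ = V − E + F = 169 − 338 + 169 = 0.
For a closed orientable surface χ = 2 − 2g, so g = (2 − (0))/2 = 1.

1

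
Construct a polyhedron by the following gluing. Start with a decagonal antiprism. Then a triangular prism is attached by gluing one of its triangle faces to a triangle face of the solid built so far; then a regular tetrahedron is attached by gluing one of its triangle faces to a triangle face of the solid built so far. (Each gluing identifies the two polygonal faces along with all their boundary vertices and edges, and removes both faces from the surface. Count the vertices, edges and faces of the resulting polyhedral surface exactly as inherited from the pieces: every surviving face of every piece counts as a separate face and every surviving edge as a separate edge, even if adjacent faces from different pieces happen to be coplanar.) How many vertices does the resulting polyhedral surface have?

A decagonal antiprism: V=20, E=40, F=22.
Attach a triangular prism (V=6, E=9, F=5) along a 3-gon: merge 3 vertices and 3 edges, delete both glued faces → V=23, E=46, F=25.
Attach a regular tetrahedron (V=4, E=6, F=4) along a 3-gon: merge 3 vertices and 3 edges, delete both glued faces → V=24, E=49, F=27.
Check: V − E + F = 24 − 49 + 27 = 2.

24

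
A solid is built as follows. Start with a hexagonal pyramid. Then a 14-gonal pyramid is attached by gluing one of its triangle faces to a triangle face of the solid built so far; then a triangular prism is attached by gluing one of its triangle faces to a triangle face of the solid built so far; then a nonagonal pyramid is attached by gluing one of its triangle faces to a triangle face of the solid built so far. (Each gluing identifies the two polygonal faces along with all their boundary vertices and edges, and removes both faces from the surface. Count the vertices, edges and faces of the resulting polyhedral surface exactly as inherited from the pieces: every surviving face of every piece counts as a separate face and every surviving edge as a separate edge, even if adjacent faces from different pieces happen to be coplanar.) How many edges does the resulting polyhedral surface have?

58

A hexagonal pyramid: V=7, E=12, F=7.
Attach a 14-gonal pyramid (V=15, E=28, F=15) along a 3-gon: merge 3 vertices and 3 edges, delete both glued faces → V=19, E=37, F=20.
Attach a triangular prism (V=6, E=9, F=5) along a 3-gon: merge 3 vertices and 3 edges, delete both glued faces → V=22, E=43, F=23.
Attach a nonagonal pyramid (V=10, E=18, F=10) along a 3-gon: merge 3 vertices and 3 edges, delete both glued faces → V=29, E=58, F=31.
Check: V − E + F = 29 − 58 + 31 = 2.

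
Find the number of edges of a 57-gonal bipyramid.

171

A bipyramid over an n-gon has 2n triangular faces and n + 2 vertices: V = 57 + 2 = 59, E = 3·57 = 171, F = 2·57 = 114.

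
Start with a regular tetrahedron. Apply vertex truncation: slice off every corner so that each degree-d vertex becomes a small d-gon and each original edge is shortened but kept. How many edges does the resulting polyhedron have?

18

The base solid has V = 4, E = 6, F = 4.
Truncation replaces each original edge-end by a new vertex, so V′ = 2E = 12.
Each original edge survives, and each old vertex of degree d contributes d new edges; summing degrees gives Σd = 2E, so E′ = E + 2E = 3E = 18.
Each original face survives and each original vertex becomes one new face: F′ = F + V = 8.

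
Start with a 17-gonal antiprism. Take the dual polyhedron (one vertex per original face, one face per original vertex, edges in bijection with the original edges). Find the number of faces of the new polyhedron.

34

The base solid has V = 34, E = 68, F = 36.
The dual swaps V and F and preserves E: V′ = F = 36, E′ = E = 68, F′ = V = 34.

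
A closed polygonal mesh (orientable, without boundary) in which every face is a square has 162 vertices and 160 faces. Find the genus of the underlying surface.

0

Every face is a square, so 2E = 4·160 = 640, giving E = 320.
χ = V − E + F = 162 − 320 + 160 = 2.
For a closed orientable surface χ = 2 − 2g, so g = (2 − (2))/2 = 0.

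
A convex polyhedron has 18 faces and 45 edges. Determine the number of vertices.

Here V − E + F = 2.
V = 2 + E − F = 2 + 45 − 18 = 29.

29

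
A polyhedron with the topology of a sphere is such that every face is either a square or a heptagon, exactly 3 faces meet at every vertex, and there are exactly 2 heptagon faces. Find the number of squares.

Let x be the number of squares; then F = 2 + x.
Edge–face incidences: 2E = 7·2 + 4·x = 14 + 4x.
Every vertex has degree 3, so 3V = 2E.
Euler: V − E + F = 2 ⇒ (2E)/3 − E + (2 + x) = 2.
Multiply by 6: 2·(2E) − 3·(2E) + 6·(2 + x) = 12, i.e. 12 + 6x − (14 + 4x) = 12.
Collecting terms: 2x − 2 = 12, so 2x = 14, so x = 7.
Then 2E = 14 + 4·7 = 42, so E = 21, V = 2E/3 = 14, F = 2 + 7 = 9.

7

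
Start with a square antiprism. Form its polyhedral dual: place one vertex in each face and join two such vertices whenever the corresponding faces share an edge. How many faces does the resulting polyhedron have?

The base solid has V = 8, E = 16, F = 10.
The dual swaps V and F and preserves E: V′ = F = 10, E′ = E = 16, F′ = V = 8.

8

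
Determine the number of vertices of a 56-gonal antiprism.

112

An antiprism on an n-gon has two n-gon caps and 2n triangles: V = 2·56 = 112, E = 4·56 = 224, F = 2·56 + 2 = 114.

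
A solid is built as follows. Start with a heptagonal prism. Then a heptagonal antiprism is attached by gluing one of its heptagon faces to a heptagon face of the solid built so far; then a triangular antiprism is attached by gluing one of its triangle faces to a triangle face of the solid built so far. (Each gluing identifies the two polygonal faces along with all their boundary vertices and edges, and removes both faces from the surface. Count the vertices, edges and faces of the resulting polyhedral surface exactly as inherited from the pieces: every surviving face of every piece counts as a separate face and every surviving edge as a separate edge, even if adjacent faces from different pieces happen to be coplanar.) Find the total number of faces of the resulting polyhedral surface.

29

A heptagonal prism: V=14, E=21, F=9.
Attach a heptagonal antiprism (V=14, E=28, F=16) along a 7-gon: merge 7 vertices and 7 edges, delete both glued faces → V=21, E=42, F=23.
Attach a triangular antiprism (V=6, E=12, F=8) along a 3-gon: merge 3 vertices and 3 edges, delete both glued faces → V=24, E=51, F=29.
Check: V − E + F = 24 − 51 + 29 = 2.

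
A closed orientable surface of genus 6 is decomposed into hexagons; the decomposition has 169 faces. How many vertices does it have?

328

χ = 2 − 2·6 = -10, and every face is a hexagon so 6F = 2E.
E = 6·169/2 = 507. Then V = -10 + E − F = -10 + 507 − 169 = 328.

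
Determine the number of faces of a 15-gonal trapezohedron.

30

The n-trapezohedron (dual of the n-antiprism) has V = 2·15 + 2 = 32, E = 4·15 = 60, F = 2·15 = 30.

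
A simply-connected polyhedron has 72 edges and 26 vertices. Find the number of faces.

48

Here V − E + F = 2.
F = 2 − V + E = 2 − 26 + 72 = 48.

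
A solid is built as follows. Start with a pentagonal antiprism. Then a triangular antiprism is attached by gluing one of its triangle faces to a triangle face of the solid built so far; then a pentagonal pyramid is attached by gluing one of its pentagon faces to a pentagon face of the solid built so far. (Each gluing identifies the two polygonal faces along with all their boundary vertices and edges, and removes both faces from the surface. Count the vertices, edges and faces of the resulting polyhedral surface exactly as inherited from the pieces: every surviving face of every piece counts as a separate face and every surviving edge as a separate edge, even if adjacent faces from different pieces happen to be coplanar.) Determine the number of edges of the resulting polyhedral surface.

34

A pentagonal antiprism: V=10, E=20, F=12.
Attach a triangular antiprism (V=6, E=12, F=8) along a 3-gon: merge 3 vertices and 3 edges, delete both glued faces → V=13, E=29, F=18.
Attach a pentagonal pyramid (V=6, E=10, F=6) along a 5-gon: merge 5 vertices and 5 edges, delete both glued faces → V=14, E=34, F=22.
Check: V − E + F = 14 − 34 + 22 = 2.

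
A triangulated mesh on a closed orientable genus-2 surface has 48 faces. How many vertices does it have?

χ = 2 − 2·2 = -2, and every face is a triangle so 3F = 2E.
E = 3·48/2 = 72. Then V = -2 + E − F = -2 + 72 − 48 = 22.

22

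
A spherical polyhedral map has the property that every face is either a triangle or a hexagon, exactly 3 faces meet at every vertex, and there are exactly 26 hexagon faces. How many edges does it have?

Let x be the number of triangles; then F = 26 + x.
Edge–face incidences: 2E = 6·26 + 3·x = 156 + 3x.
Every vertex has degree 3, so 3V = 2E.
Euler: V − E + F = 2 ⇒ (2E)/3 − E + (26 + x) = 2.
Multiply by 6: 2·(2E) − 3·(2E) + 6·(26 + x) = 12, i.e. 156 + 6x − (156 + 3x) = 12.
Collecting terms: 3x = 12, so x = 4.
Then 2E = 156 + 3·4 = 168, so E = 84, V = 2E/3 = 56, F = 26 + 4 = 30.

84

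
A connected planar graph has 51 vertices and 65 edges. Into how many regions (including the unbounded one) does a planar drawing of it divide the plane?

16

Euler's formula for a connected plane graph: V − E + F = 2, so F = 2 − 51 + 65 = 16.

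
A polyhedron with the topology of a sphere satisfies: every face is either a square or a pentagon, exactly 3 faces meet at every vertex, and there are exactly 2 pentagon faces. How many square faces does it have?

5

Let x be the number of squares; then F = 2 + x.
Edge–face incidences: 2E = 5·2 + 4·x = 10 + 4x.
Every vertex has degree 3, so 3V = 2E.
Euler: V − E + F = 2 ⇒ (2E)/3 − E + (2 + x) = 2.
Multiply by 6: 2·(2E) − 3·(2E) + 6·(2 + x) = 12, i.e. 12 + 6x − (10 + 4x) = 12.
Collecting terms: 2x + 2 = 12, so 2x = 10, so x = 5.
Then 2E = 10 + 4·5 = 30, so E = 15, V = 2E/3 = 10, F = 2 + 5 = 7.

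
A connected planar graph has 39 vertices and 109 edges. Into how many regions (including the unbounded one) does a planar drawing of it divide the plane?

72

Euler's formula for a connected plane graph: V − E + F = 2, so F = 2 − 39 + 109 = 72.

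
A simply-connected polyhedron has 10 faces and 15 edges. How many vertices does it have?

7

Here V − E + F = 2.
V = 2 + E − F = 2 + 15 − 10 = 7.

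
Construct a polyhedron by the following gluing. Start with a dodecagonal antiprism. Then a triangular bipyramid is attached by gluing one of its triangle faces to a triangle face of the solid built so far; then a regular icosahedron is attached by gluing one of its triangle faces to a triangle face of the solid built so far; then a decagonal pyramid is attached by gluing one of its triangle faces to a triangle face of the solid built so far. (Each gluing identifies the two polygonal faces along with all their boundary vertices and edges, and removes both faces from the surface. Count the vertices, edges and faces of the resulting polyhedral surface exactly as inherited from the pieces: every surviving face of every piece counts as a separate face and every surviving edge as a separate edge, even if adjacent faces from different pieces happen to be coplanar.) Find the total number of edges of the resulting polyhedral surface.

98

A dodecagonal antiprism: V=24, E=48, F=26.
Attach a triangular bipyramid (V=5, E=9, F=6) along a 3-gon: merge 3 vertices and 3 edges, delete both glued faces → V=26, E=54, F=30.
Attach a regular icosahedron (V=12, E=30, F=20) along a 3-gon: merge 3 vertices and 3 edges, delete both glued faces → V=35, E=81, F=48.
Attach a decagonal pyramid (V=11, E=20, F=11) along a 3-gon: merge 3 vertices and 3 edges, delete both glued faces → V=43, E=98, F=57.
Check: V − E + F = 43 − 98 + 57 = 2.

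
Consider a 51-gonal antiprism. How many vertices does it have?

102

An antiprism on an n-gon has two n-gon caps and 2n triangles: V = 2·51 = 102, E = 4·51 = 204, F = 2·51 + 2 = 104.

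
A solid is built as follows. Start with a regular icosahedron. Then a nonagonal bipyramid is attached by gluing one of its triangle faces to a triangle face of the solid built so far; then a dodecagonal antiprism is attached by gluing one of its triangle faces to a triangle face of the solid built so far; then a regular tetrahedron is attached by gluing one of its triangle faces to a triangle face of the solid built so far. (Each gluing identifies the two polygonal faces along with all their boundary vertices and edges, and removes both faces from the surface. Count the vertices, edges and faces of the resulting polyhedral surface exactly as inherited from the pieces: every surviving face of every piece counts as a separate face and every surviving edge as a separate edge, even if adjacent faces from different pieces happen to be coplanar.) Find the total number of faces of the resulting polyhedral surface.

62

A regular icosahedron: V=12, E=30, F=20.
Attach a nonagonal bipyramid (V=11, E=27, F=18) along a 3-gon: merge 3 vertices and 3 edges, delete both glued faces → V=20, E=54, F=36.
Attach a dodecagonal antiprism (V=24, E=48, F=26) along a 3-gon: merge 3 vertices and 3 edges, delete both glued faces → V=41, E=99, F=60.
Attach a regular tetrahedron (V=4, E=6, F=4) along a 3-gon: merge 3 vertices and 3 edges, delete both glued faces → V=42, E=102, F=62.
Check: V − E + F = 42 − 102 + 62 = 2.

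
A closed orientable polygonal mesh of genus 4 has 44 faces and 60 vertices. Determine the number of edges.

110

For a closed orientable surface of genus 4, χ = 2 − 2·4 = -6.
E = V + F − (-6) = 60 + 44 − (-6) = 110.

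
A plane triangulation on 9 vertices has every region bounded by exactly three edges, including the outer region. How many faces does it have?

14

In a plane triangulation 3F = 2E and V − E + F = 2, so F = 2V − 4 = 2·9 − 4 = 14.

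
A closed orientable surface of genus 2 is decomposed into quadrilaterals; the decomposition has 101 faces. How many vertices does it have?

99

χ = 2 − 2·2 = -2, and every face is a square so 4F = 2E.
E = 4·101/2 = 202. Then V = -2 + E − F = -2 + 202 − 101 = 99.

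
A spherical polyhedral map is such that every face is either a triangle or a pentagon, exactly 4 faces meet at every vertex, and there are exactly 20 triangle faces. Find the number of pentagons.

Let x be the number of pentagons; then F = 20 + x.
Edge–face incidences: 2E = 3·20 + 5·x = 60 + 5x.
Every vertex has degree 4, so 4V = 2E.
Euler: V − E + F = 2 ⇒ (2E)/4 − E + (20 + x) = 2.
Multiply by 8: 2·(2E) − 4·(2E) + 8·(20 + x) = 16, i.e. 160 + 8x − 2·(60 + 5x) = 16.
Collecting terms: −2x + 40 = 16, so −2x = −24, so x = 12.
Then 2E = 60 + 5·12 = 120, so E = 60, V = 2E/4 = 30, F = 20 + 12 = 32.

12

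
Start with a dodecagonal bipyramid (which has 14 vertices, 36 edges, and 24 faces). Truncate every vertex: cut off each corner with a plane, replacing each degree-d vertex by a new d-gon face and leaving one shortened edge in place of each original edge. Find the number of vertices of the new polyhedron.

Truncation replaces each original edge-end by a new vertex, so V′ = 2E = 72.
Each original edge survives, and each old vertex of degree d contributes d new edges; summing degrees gives Σd = 2E, so E′ = E + 2E = 3E = 108.
Each original face survives and each original vertex becomes one new face: F′ = F + V = 38.

72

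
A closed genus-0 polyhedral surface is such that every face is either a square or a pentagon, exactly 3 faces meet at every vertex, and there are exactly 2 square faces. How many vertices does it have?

Let x be the number of pentagons; then F = 2 + x.
Edge–face incidences: 2E = 4·2 + 5·x = 8 + 5x.
Every vertex has degree 3, so 3V = 2E.
Euler: V − E + F = 2 ⇒ (2E)/3 − E + (2 + x) = 2.
Multiply by 6: 2·(2E) − 3·(2E) + 6·(2 + x) = 12, i.e. 12 + 6x − (8 + 5x) = 12.
Collecting terms: x + 4 = 12, so x = 8.
Then 2E = 8 + 5·8 = 48, so E = 24, V = 2E/3 = 16, F = 2 + 8 = 10.

16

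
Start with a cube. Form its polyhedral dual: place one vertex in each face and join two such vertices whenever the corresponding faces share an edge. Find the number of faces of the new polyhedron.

The base solid has V = 8, E = 12, F = 6.
The dual swaps V and F and preserves E: V′ = F = 6, E′ = E = 12, F′ = V = 8.

8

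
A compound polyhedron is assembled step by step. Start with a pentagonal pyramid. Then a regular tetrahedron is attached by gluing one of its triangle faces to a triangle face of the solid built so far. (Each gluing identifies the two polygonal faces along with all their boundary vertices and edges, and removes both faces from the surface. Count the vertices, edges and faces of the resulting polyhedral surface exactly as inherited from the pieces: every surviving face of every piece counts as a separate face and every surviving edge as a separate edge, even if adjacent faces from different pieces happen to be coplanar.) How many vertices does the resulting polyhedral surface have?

7

A pentagonal pyramid: V=6, E=10, F=6.
Attach a regular tetrahedron (V=4, E=6, F=4) along a 3-gon: merge 3 vertices and 3 edges, delete both glued faces → V=7, E=13, F=8.
Check: V − E + F = 7 − 13 + 8 = 2.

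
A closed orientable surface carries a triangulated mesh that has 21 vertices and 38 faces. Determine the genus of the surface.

Every face is a triangle, so 2E = 3·38 = 114, giving E = 57.
χ = V − E + F = 21 − 57 + 38 = 2.
For a closed orientable surface χ = 2 − 2g, so g = (2 − (2))/2 = 0.

0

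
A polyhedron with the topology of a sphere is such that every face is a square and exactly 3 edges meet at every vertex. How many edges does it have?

Each face has 4 edges and each edge borders two faces, so 2E = 4F.
Each vertex has degree 3, so 3V = 2E and hence V = 4F/3.
Euler: V − E + F = 2 ⇒ (4F/3) − (4F/2) + F = 2.
Multiply by 6: (8 − 12 + 6)F = 12, i.e. 2F = 12.
So F = 6, E = 4·6/2 = 12, V = 4·6/3 = 8.

12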